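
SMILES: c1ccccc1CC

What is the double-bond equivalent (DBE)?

4

Molecular formula from the SMILES: C8H10.
DoU = (2C + 2 + N − H − X)/2 = (2·8 + 2 + 0 − 10 − 0)/2 = 8/2 = 4.
(Structurally: 1 ring(s) + 3 π bond(s) = 4.)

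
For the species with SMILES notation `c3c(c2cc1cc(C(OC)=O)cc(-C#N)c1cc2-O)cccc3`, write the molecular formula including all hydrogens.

C19H13NO3

Heavy atoms from the SMILES: 19 C, 1 N, 3 O.
Implicit hydrogens by atom environment:
  9 × C (aromatic): 1 H each → 9
  7 × C (aromatic): no H
  2 × C: no H
  2 × O: no H
  1 × C: 3 H
  1 × N: no H
  1 × O: 1 H
  Total hydrogens = 13.
Molecular formula: C19H13NO3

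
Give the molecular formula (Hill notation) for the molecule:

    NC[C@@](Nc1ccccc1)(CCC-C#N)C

C13H19N3

Heavy atoms from the SMILES: 13 C, 3 N.
Implicit hydrogens by atom environment:
  5 × C (aromatic): 1 H each → 5
  4 × C: 2 H each → 8
  2 × C: no H
  1 × C: 3 H
  1 × C (aromatic): no H
  1 × N: 2 H
  1 × N: 1 H
  1 × N: no H
  Total hydrogens = 19.
Molecular formula: C13H19N3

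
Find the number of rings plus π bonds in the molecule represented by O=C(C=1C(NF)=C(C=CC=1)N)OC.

Molecular formula from the SMILES: C8H9FN2O2.
DoU = (2C + 2 + N − H − X)/2 = (2·8 + 2 + 2 − 9 − 1)/2 = 10/2 = 5.
(Structurally: 1 ring(s) + 4 π bond(s) = 5.)

5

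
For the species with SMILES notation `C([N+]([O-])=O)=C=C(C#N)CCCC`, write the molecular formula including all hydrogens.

C8H10N2O2

Heavy atoms from the SMILES: 8 C, 2 N, 2 O.
Implicit hydrogens by atom environment:
  3 × C: 2 H each → 6
  3 × C: no H
  1 × C: 3 H
  1 × C: 1 H
  1 × N (charge +1): no H
  1 × N: no H
  1 × O: no H
  1 × O (charge -1): no H
  Total hydrogens = 10.
Molecular formula: C8H10N2O2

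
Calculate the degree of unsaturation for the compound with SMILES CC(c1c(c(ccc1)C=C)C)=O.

6

Molecular formula from the SMILES: C11H12O.
DoU = (2C + 2 + N − H − X)/2 = (2·11 + 2 + 0 − 12 − 0)/2 = 12/2 = 6.
(Structurally: 1 ring(s) + 5 π bond(s) = 6.)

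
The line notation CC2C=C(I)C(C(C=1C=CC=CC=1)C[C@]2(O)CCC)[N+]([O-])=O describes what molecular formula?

C17H22INO3

Heavy atoms from the SMILES: 17 C, 1 I, 1 N, 3 O.
Implicit hydrogens by atom environment:
  5 × C (aromatic): 1 H each → 5
  4 × C: 1 H each → 4
  3 × C: 2 H each → 6
  2 × C: 3 H each → 6
  2 × C: no H
  1 × C (aromatic): no H
  1 × I: no H
  1 × N (charge +1): no H
  1 × O: 1 H
  1 × O: no H
  1 × O (charge -1): no H
  Total hydrogens = 22.
Molecular formula: C17H22INO3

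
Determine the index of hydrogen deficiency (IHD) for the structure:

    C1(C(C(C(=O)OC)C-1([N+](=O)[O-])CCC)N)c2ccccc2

Molecular formula from the SMILES: C15H20N2O4.
DoU = (2C + 2 + N − H − X)/2 = (2·15 + 2 + 2 − 20 − 0)/2 = 14/2 = 7.
(Structurally: 2 ring(s) + 5 π bond(s) = 7.)

7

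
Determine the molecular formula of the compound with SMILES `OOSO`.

H2O3S

Heavy atoms from the SMILES: 3 O, 1 S.
Implicit hydrogens by atom environment:
  2 × O: 1 H each → 2
  1 × O: no H
  1 × S: no H
  Total hydrogens = 2.
Molecular formula: H2O3S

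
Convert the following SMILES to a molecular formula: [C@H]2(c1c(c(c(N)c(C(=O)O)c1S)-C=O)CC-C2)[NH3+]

Heavy atoms from the SMILES: 12 C, 2 N, 3 O, 1 S.
Implicit hydrogens by atom environment:
  6 × C (aromatic): no H
  3 × C: 2 H each → 6
  2 × C: 1 H each → 2
  2 × O: no H
  1 × C: no H
  1 × N (charge +1): 3 H
  1 × N: 2 H
  1 × O: 1 H
  1 × S: 1 H
  Total hydrogens = 15.
Net charge +1.
Molecular formula: C12H15N2O3S+

C12H15N2O3S+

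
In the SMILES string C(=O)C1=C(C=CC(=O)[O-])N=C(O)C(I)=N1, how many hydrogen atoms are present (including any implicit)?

Hydrogens are implicit in SMILES; fill each atom to its normal valence:
  4 × C (aromatic): no H
  3 × C: 1 H each → 3
  2 × N (aromatic): no H
  2 × O: no H
  1 × C: no H
  1 × I: no H
  1 × O: 1 H
  1 × O (charge -1): no H
  Total hydrogens = 4.

4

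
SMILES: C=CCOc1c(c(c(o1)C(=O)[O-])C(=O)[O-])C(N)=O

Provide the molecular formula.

[C10H7NO7]2-

Heavy atoms from the SMILES: 10 C, 1 N, 7 O.
Implicit hydrogens by atom environment:
  4 × C (aromatic): no H
  4 × O: no H
  3 × C: no H
  2 × C: 2 H each → 4
  2 × O (charge -1): no H
  1 × C: 1 H
  1 × N: 2 H
  1 × O (aromatic): no H
  Total hydrogens = 7.
Net charge -2.
Molecular formula: [C10H7NO7]2-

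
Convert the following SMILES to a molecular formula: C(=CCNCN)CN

Heavy atoms from the SMILES: 5 C, 3 N.
Implicit hydrogens by atom environment:
  3 × C: 2 H each → 6
  2 × C: 1 H each → 2
  2 × N: 2 H each → 4
  1 × N: 1 H
  Total hydrogens = 13.
Molecular formula: C5H13N3

C5H13N3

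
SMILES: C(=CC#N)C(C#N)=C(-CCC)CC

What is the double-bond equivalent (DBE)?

Molecular formula from the SMILES: C11H14N2.
DoU = (2C + 2 + N − H − X)/2 = (2·11 + 2 + 2 − 14 − 0)/2 = 12/2 = 6.
(Structurally: 0 ring(s) + 6 π bond(s) = 6.)

6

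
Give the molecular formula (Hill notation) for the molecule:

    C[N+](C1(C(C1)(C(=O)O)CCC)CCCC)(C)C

C14H28NO2+

Heavy atoms from the SMILES: 14 C, 1 N, 2 O.
Implicit hydrogens by atom environment:
  6 × C: 2 H each → 12
  5 × C: 3 H each → 15
  3 × C: no H
  1 × N (charge +1): no H
  1 × O: 1 H
  1 × O: no H
  Total hydrogens = 28.
Net charge +1.
Molecular formula: C14H28NO2+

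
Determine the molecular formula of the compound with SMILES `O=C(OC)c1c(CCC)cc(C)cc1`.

C12H16O2

Heavy atoms from the SMILES: 12 C, 2 O.
Implicit hydrogens by atom environment:
  3 × C: 3 H each → 9
  3 × C (aromatic): 1 H each → 3
  3 × C (aromatic): no H
  2 × C: 2 H each → 4
  2 × O: no H
  1 × C: no H
  Total hydrogens = 16.
Molecular formula: C12H16O2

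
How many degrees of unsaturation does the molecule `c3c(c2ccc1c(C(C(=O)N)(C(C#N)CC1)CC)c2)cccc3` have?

12

Molecular formula from the SMILES: C20H20N2O.
DoU = (2C + 2 + N − H − X)/2 = (2·20 + 2 + 2 − 20 − 0)/2 = 24/2 = 12.
(Structurally: 3 ring(s) + 9 π bond(s) = 12.)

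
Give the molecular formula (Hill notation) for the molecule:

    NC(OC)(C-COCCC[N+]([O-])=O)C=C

Heavy atoms from the SMILES: 9 C, 2 N, 4 O.
Implicit hydrogens by atom environment:
  6 × C: 2 H each → 12
  3 × O: no H
  1 × C: 3 H
  1 × C: 1 H
  1 × C: no H
  1 × N: 2 H
  1 × N (charge +1): no H
  1 × O (charge -1): no H
  Total hydrogens = 18.
Molecular formula: C9H18N2O4

C9H18N2O4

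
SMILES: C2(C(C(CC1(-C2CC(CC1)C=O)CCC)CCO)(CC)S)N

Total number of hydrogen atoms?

Hydrogens are implicit in SMILES; fill each atom to its normal valence:
  9 × C: 2 H each → 18
  5 × C: 1 H each → 5
  2 × C: 3 H each → 6
  2 × C: no H
  1 × N: 2 H
  1 × O: 1 H
  1 × O: no H
  1 × S: 1 H
  Total hydrogens = 33.

33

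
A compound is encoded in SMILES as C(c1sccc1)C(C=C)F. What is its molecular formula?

C8H9FS

Heavy atoms from the SMILES: 8 C, 1 F, 1 S.
Implicit hydrogens by atom environment:
  3 × C (aromatic): 1 H each → 3
  2 × C: 2 H each → 4
  2 × C: 1 H each → 2
  1 × C (aromatic): no H
  1 × F: no H
  1 × S (aromatic): no H
  Total hydrogens = 9.
Molecular formula: C8H9FS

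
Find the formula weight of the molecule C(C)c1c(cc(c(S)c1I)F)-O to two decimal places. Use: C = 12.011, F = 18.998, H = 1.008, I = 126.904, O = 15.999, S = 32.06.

298.11

Molecular formula: C8H8FIOS.
M = 8×12.011 + 1×18.998 + 8×1.008 + 1×126.904 + 1×15.999 + 1×32.06 = 298.11 g/mol.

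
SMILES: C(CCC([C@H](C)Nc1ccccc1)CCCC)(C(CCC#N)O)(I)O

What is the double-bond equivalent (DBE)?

Molecular formula from the SMILES: C20H31IN2O2.
DoU = (2C + 2 + N − H − X)/2 = (2·20 + 2 + 2 − 31 − 1)/2 = 12/2 = 6.
(Structurally: 1 ring(s) + 5 π bond(s) = 6.)

6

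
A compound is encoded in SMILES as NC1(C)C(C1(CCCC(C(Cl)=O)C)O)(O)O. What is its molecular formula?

Heavy atoms from the SMILES: 10 C, 1 Cl, 1 N, 4 O.
Implicit hydrogens by atom environment:
  4 × C: no H
  3 × C: 2 H each → 6
  3 × O: 1 H each → 3
  2 × C: 3 H each → 6
  1 × C: 1 H
  1 × Cl: no H
  1 × N: 2 H
  1 × O: no H
  Total hydrogens = 18.
Molecular formula: C10H18ClNO4

C10H18ClNO4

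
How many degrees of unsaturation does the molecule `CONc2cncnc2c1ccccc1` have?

8

Molecular formula from the SMILES: C11H11N3O.
DoU = (2C + 2 + N − H − X)/2 = (2·11 + 2 + 3 − 11 − 0)/2 = 16/2 = 8.
(Structurally: 2 ring(s) + 6 π bond(s) = 8.)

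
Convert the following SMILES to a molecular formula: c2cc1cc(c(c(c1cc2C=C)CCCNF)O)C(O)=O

Heavy atoms from the SMILES: 16 C, 1 F, 1 N, 3 O.
Implicit hydrogens by atom environment:
  6 × C (aromatic): no H
  4 × C: 2 H each → 8
  4 × C (aromatic): 1 H each → 4
  2 × O: 1 H each → 2
  1 × C: 1 H
  1 × C: no H
  1 × F: no H
  1 × N: 1 H
  1 × O: no H
  Total hydrogens = 16.
Molecular formula: C16H16FNO3

C16H16FNO3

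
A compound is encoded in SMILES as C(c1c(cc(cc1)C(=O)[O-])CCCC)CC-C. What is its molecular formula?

C15H21O2-

Heavy atoms from the SMILES: 15 C, 2 O.
Implicit hydrogens by atom environment:
  6 × C: 2 H each → 12
  3 × C (aromatic): 1 H each → 3
  3 × C (aromatic): no H
  2 × C: 3 H each → 6
  1 × C: no H
  1 × O: no H
  1 × O (charge -1): no H
  Total hydrogens = 21.
Net charge -1.
Molecular formula: C15H21O2-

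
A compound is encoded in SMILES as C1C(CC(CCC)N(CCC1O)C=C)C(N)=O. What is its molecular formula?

Heavy atoms from the SMILES: 13 C, 2 N, 2 O.
Implicit hydrogens by atom environment:
  7 × C: 2 H each → 14
  4 × C: 1 H each → 4
  1 × C: 3 H
  1 × C: no H
  1 × N: 2 H
  1 × N: no H
  1 × O: 1 H
  1 × O: no H
  Total hydrogens = 24.
Molecular formula: C13H24N2O2

C13H24N2O2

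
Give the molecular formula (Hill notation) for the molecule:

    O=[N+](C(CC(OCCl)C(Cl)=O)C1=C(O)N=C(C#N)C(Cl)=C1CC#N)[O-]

C13H9Cl3N4O5

Heavy atoms from the SMILES: 13 C, 3 Cl, 4 N, 5 O.
Implicit hydrogens by atom environment:
  5 × C (aromatic): no H
  3 × C: 2 H each → 6
  3 × C: no H
  3 × Cl: no H
  3 × O: no H
  2 × C: 1 H each → 2
  2 × N: no H
  1 × N (aromatic): no H
  1 × N (charge +1): no H
  1 × O: 1 H
  1 × O (charge -1): no H
  Total hydrogens = 9.
Molecular formula: C13H9Cl3N4O5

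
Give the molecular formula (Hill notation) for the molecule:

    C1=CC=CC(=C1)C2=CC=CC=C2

C12H10

Heavy atoms from the SMILES: 12 C.
Implicit hydrogens by atom environment:
  10 × C (aromatic): 1 H each → 10
  2 × C (aromatic): no H
  Total hydrogens = 10.
Molecular formula: C12H10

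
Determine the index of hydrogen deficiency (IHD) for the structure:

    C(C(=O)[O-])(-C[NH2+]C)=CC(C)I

Molecular formula from the SMILES: C7H12INO2.
DoU = (2C + 2 + N − H − X)/2 = (2·7 + 2 + 1 − 12 − 1)/2 = 4/2 = 2.
(Structurally: 0 ring(s) + 2 π bond(s) = 2.)

2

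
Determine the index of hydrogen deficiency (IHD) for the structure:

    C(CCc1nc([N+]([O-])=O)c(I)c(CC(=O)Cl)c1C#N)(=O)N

Molecular formula from the SMILES: C11H8ClIN4O4.
DoU = (2C + 2 + N − H − X)/2 = (2·11 + 2 + 4 − 8 − 2)/2 = 18/2 = 9.
(Structurally: 1 ring(s) + 8 π bond(s) = 9.)

9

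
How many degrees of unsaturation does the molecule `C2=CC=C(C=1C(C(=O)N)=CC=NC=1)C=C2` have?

Molecular formula from the SMILES: C12H10N2O.
DoU = (2C + 2 + N − H − X)/2 = (2·12 + 2 + 2 − 10 − 0)/2 = 18/2 = 9.
(Structurally: 2 ring(s) + 7 π bond(s) = 9.)

9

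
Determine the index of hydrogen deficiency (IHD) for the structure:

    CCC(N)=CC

Molecular formula from the SMILES: C5H11N.
DoU = (2C + 2 + N − H − X)/2 = (2·5 + 2 + 1 − 11 − 0)/2 = 2/2 = 1.
(Structurally: 0 ring(s) + 1 π bond(s) = 1.)

1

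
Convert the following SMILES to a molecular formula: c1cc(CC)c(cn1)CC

C9H13N

Heavy atoms from the SMILES: 9 C, 1 N.
Implicit hydrogens by atom environment:
  3 × C (aromatic): 1 H each → 3
  2 × C: 3 H each → 6
  2 × C: 2 H each → 4
  2 × C (aromatic): no H
  1 × N (aromatic): no H
  Total hydrogens = 13.
Molecular formula: C9H13N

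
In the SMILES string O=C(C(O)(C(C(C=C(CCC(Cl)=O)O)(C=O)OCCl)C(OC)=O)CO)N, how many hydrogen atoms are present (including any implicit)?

Hydrogens are implicit in SMILES; fill each atom to its normal valence:
  6 × C: no H
  6 × O: no H
  4 × C: 2 H each → 8
  3 × C: 1 H each → 3
  3 × O: 1 H each → 3
  2 × Cl: no H
  1 × C: 3 H
  1 × N: 2 H
  Total hydrogens = 19.

19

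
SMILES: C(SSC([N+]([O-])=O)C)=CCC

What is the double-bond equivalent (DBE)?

2

Molecular formula from the SMILES: C6H11NO2S2.
DoU = (2C + 2 + N − H − X)/2 = (2·6 + 2 + 1 − 11 − 0)/2 = 4/2 = 2.
(Structurally: 0 ring(s) + 2 π bond(s) = 2.)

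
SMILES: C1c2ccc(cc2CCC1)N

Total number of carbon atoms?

10

The symbol for carbon appears 10 times in the SMILES. Lowercase c denotes aromatic carbon and counts toward C.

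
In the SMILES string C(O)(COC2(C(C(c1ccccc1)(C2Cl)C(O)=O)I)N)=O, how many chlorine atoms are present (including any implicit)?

1

The symbol for chlorine appears 1 time in the SMILES.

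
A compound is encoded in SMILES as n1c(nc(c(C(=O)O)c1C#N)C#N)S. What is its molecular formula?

Heavy atoms from the SMILES: 7 C, 4 N, 2 O, 1 S.
Implicit hydrogens by atom environment:
  4 × C (aromatic): no H
  3 × C: no H
  2 × N (aromatic): no H
  2 × N: no H
  1 × O: 1 H
  1 × O: no H
  1 × S: 1 H
  Total hydrogens = 2.
Molecular formula: C7H2N4O2S

C7H2N4O2S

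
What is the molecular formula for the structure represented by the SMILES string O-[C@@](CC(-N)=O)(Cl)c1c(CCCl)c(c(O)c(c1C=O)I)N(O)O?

C12H13Cl2IN2O6

Heavy atoms from the SMILES: 12 C, 2 Cl, 1 I, 2 N, 6 O.
Implicit hydrogens by atom environment:
  6 × C (aromatic): no H
  4 × O: 1 H each → 4
  3 × C: 2 H each → 6
  2 × C: no H
  2 × Cl: no H
  2 × O: no H
  1 × C: 1 H
  1 × I: no H
  1 × N: 2 H
  1 × N: no H
  Total hydrogens = 13.
Molecular formula: C12H13Cl2IN2O6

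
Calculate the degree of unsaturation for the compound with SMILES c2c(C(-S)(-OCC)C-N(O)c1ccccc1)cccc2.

8

Molecular formula from the SMILES: C16H19NO2S.
DoU = (2C + 2 + N − H − X)/2 = (2·16 + 2 + 1 − 19 − 0)/2 = 16/2 = 8.
(Structurally: 2 ring(s) + 6 π bond(s) = 8.)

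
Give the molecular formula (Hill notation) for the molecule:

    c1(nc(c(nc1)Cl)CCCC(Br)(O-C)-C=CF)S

C11H13BrClFN2OS

Heavy atoms from the SMILES: 1 Br, 11 C, 1 Cl, 1 F, 2 N, 1 O, 1 S.
Implicit hydrogens by atom environment:
  3 × C: 2 H each → 6
  3 × C (aromatic): no H
  2 × C: 1 H each → 2
  2 × N (aromatic): no H
  1 × Br: no H
  1 × C: 3 H
  1 × C (aromatic): 1 H
  1 × C: no H
  1 × Cl: no H
  1 × F: no H
  1 × O: no H
  1 × S: 1 H
  Total hydrogens = 13.
Molecular formula: C11H13BrClFN2OS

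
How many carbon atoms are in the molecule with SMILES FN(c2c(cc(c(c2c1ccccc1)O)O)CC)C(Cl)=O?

The symbol for carbon appears 15 times in the SMILES. Lowercase c denotes aromatic carbon and counts toward C.

15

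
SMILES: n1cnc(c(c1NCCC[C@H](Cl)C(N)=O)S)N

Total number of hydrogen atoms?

14

Hydrogens are implicit in SMILES; fill each atom to its normal valence:
  3 × C: 2 H each → 6
  3 × C (aromatic): no H
  2 × N: 2 H each → 4
  2 × N (aromatic): no H
  1 × C (aromatic): 1 H
  1 × C: 1 H
  1 × C: no H
  1 × Cl: no H
  1 × N: 1 H
  1 × O: no H
  1 × S: 1 H
  Total hydrogens = 14.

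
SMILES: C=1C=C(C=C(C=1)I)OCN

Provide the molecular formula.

Heavy atoms from the SMILES: 7 C, 1 I, 1 N, 1 O.
Implicit hydrogens by atom environment:
  4 × C (aromatic): 1 H each → 4
  2 × C (aromatic): no H
  1 × C: 2 H
  1 × I: no H
  1 × N: 2 H
  1 × O: no H
  Total hydrogens = 8.
Molecular formula: C7H8INO

C7H8INO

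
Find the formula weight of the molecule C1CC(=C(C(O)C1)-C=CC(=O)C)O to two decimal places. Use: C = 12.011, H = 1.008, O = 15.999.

182.22

Molecular formula: C10H14O3.
M = 10×12.011 + 14×1.008 + 3×15.999 = 182.22 g/mol.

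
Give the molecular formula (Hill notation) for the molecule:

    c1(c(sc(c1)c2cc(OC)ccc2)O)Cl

Heavy atoms from the SMILES: 11 C, 1 Cl, 2 O, 1 S.
Implicit hydrogens by atom environment:
  5 × C (aromatic): 1 H each → 5
  5 × C (aromatic): no H
  1 × C: 3 H
  1 × Cl: no H
  1 × O: 1 H
  1 × O: no H
  1 × S (aromatic): no H
  Total hydrogens = 9.
Molecular formula: C11H9ClO2S

C11H9ClO2S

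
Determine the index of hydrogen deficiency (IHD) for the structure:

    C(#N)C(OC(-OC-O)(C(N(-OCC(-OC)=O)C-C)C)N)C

3

Molecular formula from the SMILES: C12H23N3O6.
DoU = (2C + 2 + N − H − X)/2 = (2·12 + 2 + 3 − 23 − 0)/2 = 6/2 = 3.
(Structurally: 0 ring(s) + 3 π bond(s) = 3.)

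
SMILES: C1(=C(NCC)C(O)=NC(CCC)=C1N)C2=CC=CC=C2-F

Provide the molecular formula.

Heavy atoms from the SMILES: 16 C, 1 F, 3 N, 1 O.
Implicit hydrogens by atom environment:
  7 × C (aromatic): no H
  4 × C (aromatic): 1 H each → 4
  3 × C: 2 H each → 6
  2 × C: 3 H each → 6
  1 × F: no H
  1 × N: 2 H
  1 × N: 1 H
  1 × N (aromatic): no H
  1 × O: 1 H
  Total hydrogens = 20.
Molecular formula: C16H20FN3O

C16H20FN3O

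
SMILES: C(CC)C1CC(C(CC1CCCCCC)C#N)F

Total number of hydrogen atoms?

Hydrogens are implicit in SMILES; fill each atom to its normal valence:
  9 × C: 2 H each → 18
  4 × C: 1 H each → 4
  2 × C: 3 H each → 6
  1 × C: no H
  1 × F: no H
  1 × N: no H
  Total hydrogens = 28.

28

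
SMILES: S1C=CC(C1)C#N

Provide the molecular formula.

C5H5NS

Heavy atoms from the SMILES: 5 C, 1 N, 1 S.
Implicit hydrogens by atom environment:
  3 × C: 1 H each → 3
  1 × C: 2 H
  1 × C: no H
  1 × N: no H
  1 × S: no H
  Total hydrogens = 5.
Molecular formula: C5H5NS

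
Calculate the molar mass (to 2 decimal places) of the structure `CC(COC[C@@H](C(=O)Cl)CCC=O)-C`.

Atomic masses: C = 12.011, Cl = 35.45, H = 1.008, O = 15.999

220.69

Molecular formula: C10H17ClO3.
M = 10×12.011 + 1×35.45 + 17×1.008 + 3×15.999 = 220.69 g/mol.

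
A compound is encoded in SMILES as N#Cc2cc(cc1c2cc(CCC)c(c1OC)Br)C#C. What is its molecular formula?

Heavy atoms from the SMILES: 1 Br, 17 C, 1 N, 1 O.
Implicit hydrogens by atom environment:
  7 × C (aromatic): no H
  3 × C (aromatic): 1 H each → 3
  2 × C: 3 H each → 6
  2 × C: 2 H each → 4
  2 × C: no H
  1 × Br: no H
  1 × C: 1 H
  1 × N: no H
  1 × O: no H
  Total hydrogens = 14.
Molecular formula: C17H14BrNO

C17H14BrNO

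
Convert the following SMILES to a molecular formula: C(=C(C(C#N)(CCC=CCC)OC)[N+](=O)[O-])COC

Heavy atoms from the SMILES: 13 C, 2 N, 4 O.
Implicit hydrogens by atom environment:
  4 × C: 2 H each → 8
  3 × C: 3 H each → 9
  3 × C: 1 H each → 3
  3 × C: no H
  3 × O: no H
  1 × N: no H
  1 × N (charge +1): no H
  1 × O (charge -1): no H
  Total hydrogens = 20.
Molecular formula: C13H20N2O4

C13H20N2O4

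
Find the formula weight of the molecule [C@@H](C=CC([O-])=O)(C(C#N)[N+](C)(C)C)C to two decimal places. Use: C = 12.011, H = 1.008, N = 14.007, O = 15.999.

196.25

Molecular formula: C10H16N2O2.
M = 10×12.011 + 16×1.008 + 2×14.007 + 2×15.999 = 196.25 g/mol.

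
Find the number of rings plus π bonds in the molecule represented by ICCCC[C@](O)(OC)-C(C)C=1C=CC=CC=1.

Molecular formula from the SMILES: C14H21IO2.
DoU = (2C + 2 + N − H − X)/2 = (2·14 + 2 + 0 − 21 − 1)/2 = 8/2 = 4.
(Structurally: 1 ring(s) + 3 π bond(s) = 4.)

4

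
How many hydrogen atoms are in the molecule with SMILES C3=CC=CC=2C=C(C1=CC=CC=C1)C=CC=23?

Hydrogens are implicit in SMILES; fill each atom to its normal valence:
  12 × C (aromatic): 1 H each → 12
  4 × C (aromatic): no H
  Total hydrogens = 12.

12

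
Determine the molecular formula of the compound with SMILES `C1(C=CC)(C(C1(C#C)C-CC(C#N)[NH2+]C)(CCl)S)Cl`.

Heavy atoms from the SMILES: 14 C, 2 Cl, 2 N, 1 S.
Implicit hydrogens by atom environment:
  5 × C: no H
  4 × C: 1 H each → 4
  3 × C: 2 H each → 6
  2 × C: 3 H each → 6
  2 × Cl: no H
  1 × N (charge +1): 2 H
  1 × N: no H
  1 × S: 1 H
  Total hydrogens = 19.
Net charge +1.
Molecular formula: C14H19Cl2N2S+

C14H19Cl2N2S+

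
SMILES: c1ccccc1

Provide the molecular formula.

C6H6

Heavy atoms from the SMILES: 6 C.
Implicit hydrogens by atom environment:
  6 × C (aromatic): 1 H each → 6
  Total hydrogens = 6.
Molecular formula: C6H6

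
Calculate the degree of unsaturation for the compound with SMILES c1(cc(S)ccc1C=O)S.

5

Molecular formula from the SMILES: C7H6OS2.
DoU = (2C + 2 + N − H − X)/2 = (2·7 + 2 + 0 − 6 − 0)/2 = 10/2 = 5.
(Structurally: 1 ring(s) + 4 π bond(s) = 5.)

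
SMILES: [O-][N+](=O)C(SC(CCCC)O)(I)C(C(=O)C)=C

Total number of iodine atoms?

1

The symbol for iodine appears 1 time in the SMILES.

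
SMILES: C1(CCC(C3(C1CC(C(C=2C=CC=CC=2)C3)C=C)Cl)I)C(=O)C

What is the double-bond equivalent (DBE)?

8

Molecular formula from the SMILES: C20H24ClIO.
DoU = (2C + 2 + N − H − X)/2 = (2·20 + 2 + 0 − 24 − 2)/2 = 16/2 = 8.
(Structurally: 3 ring(s) + 5 π bond(s) = 8.)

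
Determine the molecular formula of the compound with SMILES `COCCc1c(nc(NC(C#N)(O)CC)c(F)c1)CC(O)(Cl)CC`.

C16H23ClFN3O3

Heavy atoms from the SMILES: 16 C, 1 Cl, 1 F, 3 N, 3 O.
Implicit hydrogens by atom environment:
  5 × C: 2 H each → 10
  4 × C (aromatic): no H
  3 × C: 3 H each → 9
  3 × C: no H
  2 × O: 1 H each → 2
  1 × C (aromatic): 1 H
  1 × Cl: no H
  1 × F: no H
  1 × N: 1 H
  1 × N (aromatic): no H
  1 × N: no H
  1 × O: no H
  Total hydrogens = 23.
Molecular formula: C16H23ClFN3O3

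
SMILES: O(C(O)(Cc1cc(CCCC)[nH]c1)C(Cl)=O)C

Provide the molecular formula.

C12H18ClNO3

Heavy atoms from the SMILES: 12 C, 1 Cl, 1 N, 3 O.
Implicit hydrogens by atom environment:
  4 × C: 2 H each → 8
  2 × C: 3 H each → 6
  2 × C (aromatic): 1 H each → 2
  2 × C (aromatic): no H
  2 × C: no H
  2 × O: no H
  1 × Cl: no H
  1 × N (aromatic): 1 H
  1 × O: 1 H
  Total hydrogens = 18.
Molecular formula: C12H18ClNO3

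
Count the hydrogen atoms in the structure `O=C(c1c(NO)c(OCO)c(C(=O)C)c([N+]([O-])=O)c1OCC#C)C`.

Hydrogens are implicit in SMILES; fill each atom to its normal valence:
  6 × C (aromatic): no H
  5 × O: no H
  3 × C: no H
  2 × C: 3 H each → 6
  2 × C: 2 H each → 4
  2 × O: 1 H each → 2
  1 × C: 1 H
  1 × N: 1 H
  1 × N (charge +1): no H
  1 × O (charge -1): no H
  Total hydrogens = 14.

14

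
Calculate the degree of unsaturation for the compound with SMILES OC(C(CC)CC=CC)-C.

1

Molecular formula from the SMILES: C9H18O.
DoU = (2C + 2 + N − H − X)/2 = (2·9 + 2 + 0 − 18 − 0)/2 = 2/2 = 1.
(Structurally: 0 ring(s) + 1 π bond(s) = 1.)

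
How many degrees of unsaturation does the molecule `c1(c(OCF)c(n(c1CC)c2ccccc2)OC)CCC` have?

7

Molecular formula from the SMILES: C17H22FNO2.
DoU = (2C + 2 + N − H − X)/2 = (2·17 + 2 + 1 − 22 − 1)/2 = 14/2 = 7.
(Structurally: 2 ring(s) + 5 π bond(s) = 7.)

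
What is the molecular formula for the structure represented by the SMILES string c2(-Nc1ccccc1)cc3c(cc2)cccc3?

C16H13N

Heavy atoms from the SMILES: 16 C, 1 N.
Implicit hydrogens by atom environment:
  12 × C (aromatic): 1 H each → 12
  4 × C (aromatic): no H
  1 × N: 1 H
  Total hydrogens = 13.
Molecular formula: C16H13N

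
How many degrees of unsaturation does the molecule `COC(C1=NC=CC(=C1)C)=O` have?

5

Molecular formula from the SMILES: C8H9NO2.
DoU = (2C + 2 + N − H − X)/2 = (2·8 + 2 + 1 − 9 − 0)/2 = 10/2 = 5.
(Structurally: 1 ring(s) + 4 π bond(s) = 5.)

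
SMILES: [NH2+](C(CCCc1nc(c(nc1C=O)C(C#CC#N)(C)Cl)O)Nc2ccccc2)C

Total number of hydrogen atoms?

Hydrogens are implicit in SMILES; fill each atom to its normal valence:
  5 × C (aromatic): 1 H each → 5
  5 × C (aromatic): no H
  4 × C: no H
  3 × C: 2 H each → 6
  2 × C: 3 H each → 6
  2 × C: 1 H each → 2
  2 × N (aromatic): no H
  1 × Cl: no H
  1 × N (charge +1): 2 H
  1 × N: 1 H
  1 × N: no H
  1 × O: 1 H
  1 × O: no H
  Total hydrogens = 23.

23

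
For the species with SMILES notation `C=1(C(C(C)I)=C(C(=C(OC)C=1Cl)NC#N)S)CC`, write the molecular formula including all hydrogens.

Heavy atoms from the SMILES: 12 C, 1 Cl, 1 I, 2 N, 1 O, 1 S.
Implicit hydrogens by atom environment:
  6 × C (aromatic): no H
  3 × C: 3 H each → 9
  1 × C: 2 H
  1 × C: 1 H
  1 × C: no H
  1 × Cl: no H
  1 × I: no H
  1 × N: 1 H
  1 × N: no H
  1 × O: no H
  1 × S: 1 H
  Total hydrogens = 14.
Molecular formula: C12H14ClIN2OS

C12H14ClIN2OS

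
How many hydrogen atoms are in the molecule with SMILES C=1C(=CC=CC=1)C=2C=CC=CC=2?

Hydrogens are implicit in SMILES; fill each atom to its normal valence:
  10 × C (aromatic): 1 H each → 10
  2 × C (aromatic): no H
  Total hydrogens = 10.

10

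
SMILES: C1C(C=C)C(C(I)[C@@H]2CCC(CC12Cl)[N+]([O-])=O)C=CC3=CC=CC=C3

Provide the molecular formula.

C20H23ClINO2

Heavy atoms from the SMILES: 20 C, 1 Cl, 1 I, 1 N, 2 O.
Implicit hydrogens by atom environment:
  8 × C: 1 H each → 8
  5 × C: 2 H each → 10
  5 × C (aromatic): 1 H each → 5
  1 × C: no H
  1 × C (aromatic): no H
  1 × Cl: no H
  1 × I: no H
  1 × N (charge +1): no H
  1 × O: no H
  1 × O (charge -1): no H
  Total hydrogens = 23.
Molecular formula: C20H23ClINO2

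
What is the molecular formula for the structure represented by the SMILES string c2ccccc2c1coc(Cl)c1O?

C10H7ClO2

Heavy atoms from the SMILES: 10 C, 1 Cl, 2 O.
Implicit hydrogens by atom environment:
  6 × C (aromatic): 1 H each → 6
  4 × C (aromatic): no H
  1 × Cl: no H
  1 × O: 1 H
  1 × O (aromatic): no H
  Total hydrogens = 7.
Molecular formula: C10H7ClO2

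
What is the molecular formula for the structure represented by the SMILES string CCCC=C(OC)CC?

Heavy atoms from the SMILES: 8 C, 1 O.
Implicit hydrogens by atom environment:
  3 × C: 3 H each → 9
  3 × C: 2 H each → 6
  1 × C: 1 H
  1 × C: no H
  1 × O: no H
  Total hydrogens = 16.
Molecular formula: C8H16O

C8H16O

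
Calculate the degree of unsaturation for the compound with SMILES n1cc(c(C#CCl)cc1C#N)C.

Molecular formula from the SMILES: C9H5ClN2.
DoU = (2C + 2 + N − H − X)/2 = (2·9 + 2 + 2 − 5 − 1)/2 = 16/2 = 8.
(Structurally: 1 ring(s) + 7 π bond(s) = 8.)

8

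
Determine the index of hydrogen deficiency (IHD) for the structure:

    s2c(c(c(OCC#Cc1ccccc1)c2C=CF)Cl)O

Molecular formula from the SMILES: C15H10ClFO2S.
DoU = (2C + 2 + N − H − X)/2 = (2·15 + 2 + 0 − 10 − 2)/2 = 20/2 = 10.
(Structurally: 2 ring(s) + 8 π bond(s) = 10.)

10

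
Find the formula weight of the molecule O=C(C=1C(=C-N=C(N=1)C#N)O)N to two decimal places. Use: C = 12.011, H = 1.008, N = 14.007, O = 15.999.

164.12

Molecular formula: C6H4N4O2.
M = 6×12.011 + 4×1.008 + 4×14.007 + 2×15.999 = 164.12 g/mol.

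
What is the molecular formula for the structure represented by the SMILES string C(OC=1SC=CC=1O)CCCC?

C9H14O2S

Heavy atoms from the SMILES: 9 C, 2 O, 1 S.
Implicit hydrogens by atom environment:
  4 × C: 2 H each → 8
  2 × C (aromatic): 1 H each → 2
  2 × C (aromatic): no H
  1 × C: 3 H
  1 × O: 1 H
  1 × O: no H
  1 × S (aromatic): no H
  Total hydrogens = 14.
Molecular formula: C9H14O2S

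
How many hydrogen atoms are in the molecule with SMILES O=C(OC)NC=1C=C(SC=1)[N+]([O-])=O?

6

Hydrogens are implicit in SMILES; fill each atom to its normal valence:
  3 × O: no H
  2 × C (aromatic): 1 H each → 2
  2 × C (aromatic): no H
  1 × C: 3 H
  1 × C: no H
  1 × N: 1 H
  1 × N (charge +1): no H
  1 × O (charge -1): no H
  1 × S (aromatic): no H
  Total hydrogens = 6.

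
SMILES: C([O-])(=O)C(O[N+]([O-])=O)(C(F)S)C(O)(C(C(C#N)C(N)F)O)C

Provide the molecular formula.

Heavy atoms from the SMILES: 9 C, 2 F, 3 N, 7 O, 1 S.
Implicit hydrogens by atom environment:
  4 × C: 1 H each → 4
  4 × C: no H
  3 × O: no H
  2 × F: no H
  2 × O: 1 H each → 2
  2 × O (charge -1): no H
  1 × C: 3 H
  1 × N: 2 H
  1 × N (charge +1): no H
  1 × N: no H
  1 × S: 1 H
  Total hydrogens = 12.
Net charge -1.
Molecular formula: C9H12F2N3O7S-

C9H12F2N3O7S-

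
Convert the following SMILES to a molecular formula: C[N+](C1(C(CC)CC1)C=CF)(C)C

Heavy atoms from the SMILES: 11 C, 1 F, 1 N.
Implicit hydrogens by atom environment:
  4 × C: 3 H each → 12
  3 × C: 2 H each → 6
  3 × C: 1 H each → 3
  1 × C: no H
  1 × F: no H
  1 × N (charge +1): no H
  Total hydrogens = 21.
Net charge +1.
Molecular formula: C11H21FN+

C11H21FN+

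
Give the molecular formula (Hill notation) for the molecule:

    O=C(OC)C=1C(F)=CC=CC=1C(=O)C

C10H9FO3

Heavy atoms from the SMILES: 10 C, 1 F, 3 O.
Implicit hydrogens by atom environment:
  3 × C (aromatic): 1 H each → 3
  3 × C (aromatic): no H
  3 × O: no H
  2 × C: 3 H each → 6
  2 × C: no H
  1 × F: no H
  Total hydrogens = 9.
Molecular formula: C10H9FO3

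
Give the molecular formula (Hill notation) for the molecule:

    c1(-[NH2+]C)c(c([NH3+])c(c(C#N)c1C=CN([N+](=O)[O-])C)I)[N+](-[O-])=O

Heavy atoms from the SMILES: 11 C, 1 I, 6 N, 4 O.
Implicit hydrogens by atom environment:
  6 × C (aromatic): no H
  2 × C: 3 H each → 6
  2 × C: 1 H each → 2
  2 × N (charge +1): no H
  2 × N: no H
  2 × O: no H
  2 × O (charge -1): no H
  1 × C: no H
  1 × I: no H
  1 × N (charge +1): 3 H
  1 × N (charge +1): 2 H
  Total hydrogens = 13.
Net charge +2.
Molecular formula: [C11H13IN6O4]2+

[C11H13IN6O4]2+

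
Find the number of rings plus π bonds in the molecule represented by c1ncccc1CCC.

4

Molecular formula from the SMILES: C8H11N.
DoU = (2C + 2 + N − H − X)/2 = (2·8 + 2 + 1 − 11 − 0)/2 = 8/2 = 4.
(Structurally: 1 ring(s) + 3 π bond(s) = 4.)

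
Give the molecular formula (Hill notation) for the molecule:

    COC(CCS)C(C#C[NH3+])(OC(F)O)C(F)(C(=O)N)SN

Heavy atoms from the SMILES: 10 C, 2 F, 3 N, 4 O, 2 S.
Implicit hydrogens by atom environment:
  5 × C: no H
  3 × O: no H
  2 × C: 2 H each → 4
  2 × C: 1 H each → 2
  2 × F: no H
  2 × N: 2 H each → 4
  1 × C: 3 H
  1 × N (charge +1): 3 H
  1 × O: 1 H
  1 × S: 1 H
  1 × S: no H
  Total hydrogens = 18.
Net charge +1.
Molecular formula: C10H18F2N3O4S2+

C10H18F2N3O4S2+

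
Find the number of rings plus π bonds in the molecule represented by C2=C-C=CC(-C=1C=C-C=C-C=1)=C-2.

Molecular formula from the SMILES: C12H10.
DoU = (2C + 2 + N − H − X)/2 = (2·12 + 2 + 0 − 10 − 0)/2 = 16/2 = 8.
(Structurally: 2 ring(s) + 6 π bond(s) = 8.)

8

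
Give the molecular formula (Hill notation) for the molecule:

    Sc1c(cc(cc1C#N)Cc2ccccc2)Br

Heavy atoms from the SMILES: 1 Br, 14 C, 1 N, 1 S.
Implicit hydrogens by atom environment:
  7 × C (aromatic): 1 H each → 7
  5 × C (aromatic): no H
  1 × Br: no H
  1 × C: 2 H
  1 × C: no H
  1 × N: no H
  1 × S: 1 H
  Total hydrogens = 10.
Molecular formula: C14H10BrNS

C14H10BrNS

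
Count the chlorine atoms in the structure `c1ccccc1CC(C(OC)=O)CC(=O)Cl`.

The symbol for chlorine appears 1 time in the SMILES.

1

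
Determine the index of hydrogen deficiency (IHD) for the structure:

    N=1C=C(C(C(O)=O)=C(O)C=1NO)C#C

7

Molecular formula from the SMILES: C8H6N2O4.
DoU = (2C + 2 + N − H − X)/2 = (2·8 + 2 + 2 − 6 − 0)/2 = 14/2 = 7.
(Structurally: 1 ring(s) + 6 π bond(s) = 7.)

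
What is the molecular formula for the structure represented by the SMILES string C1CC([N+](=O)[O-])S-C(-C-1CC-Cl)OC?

Heavy atoms from the SMILES: 8 C, 1 Cl, 1 N, 3 O, 1 S.
Implicit hydrogens by atom environment:
  4 × C: 2 H each → 8
  3 × C: 1 H each → 3
  2 × O: no H
  1 × C: 3 H
  1 × Cl: no H
  1 × N (charge +1): no H
  1 × O (charge -1): no H
  1 × S: no H
  Total hydrogens = 14.
Molecular formula: C8H14ClNO3S

C8H14ClNO3S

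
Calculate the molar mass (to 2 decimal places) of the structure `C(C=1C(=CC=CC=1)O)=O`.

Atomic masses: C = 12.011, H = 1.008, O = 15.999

122.12

Molecular formula: C7H6O2.
M = 7×12.011 + 6×1.008 + 2×15.999 = 122.12 g/mol.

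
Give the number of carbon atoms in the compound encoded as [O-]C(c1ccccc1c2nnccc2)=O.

The symbol for carbon appears 11 times in the SMILES. Lowercase c denotes aromatic carbon and counts toward C.

11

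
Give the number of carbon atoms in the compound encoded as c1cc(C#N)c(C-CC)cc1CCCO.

The symbol for carbon appears 13 times in the SMILES. Lowercase c denotes aromatic carbon and counts toward C.

13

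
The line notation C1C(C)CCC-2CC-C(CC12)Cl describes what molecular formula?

Heavy atoms from the SMILES: 11 C, 1 Cl.
Implicit hydrogens by atom environment:
  6 × C: 2 H each → 12
  4 × C: 1 H each → 4
  1 × C: 3 H
  1 × Cl: no H
  Total hydrogens = 19.
Molecular formula: C11H19Cl

C11H19Cl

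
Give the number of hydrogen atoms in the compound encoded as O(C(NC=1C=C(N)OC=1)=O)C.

8

Hydrogens are implicit in SMILES; fill each atom to its normal valence:
  2 × C (aromatic): 1 H each → 2
  2 × C (aromatic): no H
  2 × O: no H
  1 × C: 3 H
  1 × C: no H
  1 × N: 2 H
  1 × N: 1 H
  1 × O (aromatic): no H
  Total hydrogens = 8.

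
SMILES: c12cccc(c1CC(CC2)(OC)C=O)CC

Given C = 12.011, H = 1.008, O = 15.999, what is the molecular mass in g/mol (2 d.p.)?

Molecular formula: C14H18O2.
M = 14×12.011 + 18×1.008 + 2×15.999 = 218.30 g/mol.

218.30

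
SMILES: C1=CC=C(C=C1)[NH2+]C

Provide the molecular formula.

Heavy atoms from the SMILES: 7 C, 1 N.
Implicit hydrogens by atom environment:
  5 × C (aromatic): 1 H each → 5
  1 × C: 3 H
  1 × C (aromatic): no H
  1 × N (charge +1): 2 H
  Total hydrogens = 10.
Net charge +1.
Molecular formula: C7H10N+

C7H10N+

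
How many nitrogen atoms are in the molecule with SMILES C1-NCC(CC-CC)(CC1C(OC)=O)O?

The symbol for nitrogen appears 1 time in the SMILES.

1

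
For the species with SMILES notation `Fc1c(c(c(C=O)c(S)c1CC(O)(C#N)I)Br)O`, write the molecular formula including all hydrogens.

Heavy atoms from the SMILES: 1 Br, 10 C, 1 F, 1 I, 1 N, 3 O, 1 S.
Implicit hydrogens by atom environment:
  6 × C (aromatic): no H
  2 × C: no H
  2 × O: 1 H each → 2
  1 × Br: no H
  1 × C: 2 H
  1 × C: 1 H
  1 × F: no H
  1 × I: no H
  1 × N: no H
  1 × O: no H
  1 × S: 1 H
  Total hydrogens = 6.
Molecular formula: C10H6BrFINO3S

C10H6BrFINO3S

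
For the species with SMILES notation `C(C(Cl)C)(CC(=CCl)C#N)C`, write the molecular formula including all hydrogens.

C8H11Cl2N

Heavy atoms from the SMILES: 8 C, 2 Cl, 1 N.
Implicit hydrogens by atom environment:
  3 × C: 1 H each → 3
  2 × C: 3 H each → 6
  2 × C: no H
  2 × Cl: no H
  1 × C: 2 H
  1 × N: no H
  Total hydrogens = 11.
Molecular formula: C8H11Cl2N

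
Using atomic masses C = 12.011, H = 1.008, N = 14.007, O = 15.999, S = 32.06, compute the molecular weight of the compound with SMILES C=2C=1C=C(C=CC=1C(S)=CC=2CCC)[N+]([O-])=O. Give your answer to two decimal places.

Molecular formula: C13H13NO2S.
M = 13×12.011 + 13×1.008 + 1×14.007 + 2×15.999 + 1×32.06 = 247.31 g/mol.

247.31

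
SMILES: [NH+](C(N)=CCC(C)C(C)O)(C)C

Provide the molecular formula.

Heavy atoms from the SMILES: 9 C, 2 N, 1 O.
Implicit hydrogens by atom environment:
  4 × C: 3 H each → 12
  3 × C: 1 H each → 3
  1 × C: 2 H
  1 × C: no H
  1 × N: 2 H
  1 × N (charge +1): 1 H
  1 × O: 1 H
  Total hydrogens = 21.
Net charge +1.
Molecular formula: C9H21N2O+

C9H21N2O+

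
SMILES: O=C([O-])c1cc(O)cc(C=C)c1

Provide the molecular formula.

C9H7O3-

Heavy atoms from the SMILES: 9 C, 3 O.
Implicit hydrogens by atom environment:
  3 × C (aromatic): 1 H each → 3
  3 × C (aromatic): no H
  1 × C: 2 H
  1 × C: 1 H
  1 × C: no H
  1 × O: 1 H
  1 × O: no H
  1 × O (charge -1): no H
  Total hydrogens = 7.
Net charge -1.
Molecular formula: C9H7O3-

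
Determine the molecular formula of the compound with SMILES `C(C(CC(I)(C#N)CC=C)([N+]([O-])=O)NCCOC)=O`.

C11H16IN3O4

Heavy atoms from the SMILES: 11 C, 1 I, 3 N, 4 O.
Implicit hydrogens by atom environment:
  5 × C: 2 H each → 10
  3 × C: no H
  3 × O: no H
  2 × C: 1 H each → 2
  1 × C: 3 H
  1 × I: no H
  1 × N: 1 H
  1 × N: no H
  1 × N (charge +1): no H
  1 × O (charge -1): no H
  Total hydrogens = 16.
Molecular formula: C11H16IN3O4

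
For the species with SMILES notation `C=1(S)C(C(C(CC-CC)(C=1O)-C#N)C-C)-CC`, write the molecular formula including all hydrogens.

Heavy atoms from the SMILES: 14 C, 1 N, 1 O, 1 S.
Implicit hydrogens by atom environment:
  5 × C: 2 H each → 10
  4 × C: no H
  3 × C: 3 H each → 9
  2 × C: 1 H each → 2
  1 × N: no H
  1 × O: 1 H
  1 × S: 1 H
  Total hydrogens = 23.
Molecular formula: C14H23NOS

C14H23NOS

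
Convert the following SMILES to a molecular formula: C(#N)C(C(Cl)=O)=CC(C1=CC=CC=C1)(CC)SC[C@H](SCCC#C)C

Heavy atoms from the SMILES: 20 C, 1 Cl, 1 N, 1 O, 2 S.
Implicit hydrogens by atom environment:
  5 × C (aromatic): 1 H each → 5
  5 × C: no H
  4 × C: 2 H each → 8
  3 × C: 1 H each → 3
  2 × C: 3 H each → 6
  2 × S: no H
  1 × C (aromatic): no H
  1 × Cl: no H
  1 × N: no H
  1 × O: no H
  Total hydrogens = 22.
Molecular formula: C20H22ClNOS2

C20H22ClNOS2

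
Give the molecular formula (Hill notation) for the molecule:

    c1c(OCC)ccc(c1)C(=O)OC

Heavy atoms from the SMILES: 10 C, 3 O.
Implicit hydrogens by atom environment:
  4 × C (aromatic): 1 H each → 4
  3 × O: no H
  2 × C: 3 H each → 6
  2 × C (aromatic): no H
  1 × C: 2 H
  1 × C: no H
  Total hydrogens = 12.
Molecular formula: C10H12O3

C10H12O3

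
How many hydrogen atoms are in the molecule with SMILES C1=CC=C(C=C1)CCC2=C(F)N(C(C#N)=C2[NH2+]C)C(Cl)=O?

Hydrogens are implicit in SMILES; fill each atom to its normal valence:
  5 × C (aromatic): 1 H each → 5
  5 × C (aromatic): no H
  2 × C: 2 H each → 4
  2 × C: no H
  1 × C: 3 H
  1 × Cl: no H
  1 × F: no H
  1 × N (charge +1): 2 H
  1 × N (aromatic): no H
  1 × N: no H
  1 × O: no H
  Total hydrogens = 14.

14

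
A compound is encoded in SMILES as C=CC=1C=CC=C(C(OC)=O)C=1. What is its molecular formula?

Heavy atoms from the SMILES: 10 C, 2 O.
Implicit hydrogens by atom environment:
  4 × C (aromatic): 1 H each → 4
  2 × C (aromatic): no H
  2 × O: no H
  1 × C: 3 H
  1 × C: 2 H
  1 × C: 1 H
  1 × C: no H
  Total hydrogens = 10.
Molecular formula: C10H10O2

C10H10O2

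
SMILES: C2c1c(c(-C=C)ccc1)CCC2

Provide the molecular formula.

C12H14

Heavy atoms from the SMILES: 12 C.
Implicit hydrogens by atom environment:
  5 × C: 2 H each → 10
  3 × C (aromatic): 1 H each → 3
  3 × C (aromatic): no H
  1 × C: 1 H
  Total hydrogens = 14.
Molecular formula: C12H14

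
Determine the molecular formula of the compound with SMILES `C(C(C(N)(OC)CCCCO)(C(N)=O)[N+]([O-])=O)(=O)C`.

C10H19N3O6

Heavy atoms from the SMILES: 10 C, 3 N, 6 O.
Implicit hydrogens by atom environment:
  4 × C: 2 H each → 8
  4 × C: no H
  4 × O: no H
  2 × C: 3 H each → 6
  2 × N: 2 H each → 4
  1 × N (charge +1): no H
  1 × O: 1 H
  1 × O (charge -1): no H
  Total hydrogens = 19.
Molecular formula: C10H19N3O6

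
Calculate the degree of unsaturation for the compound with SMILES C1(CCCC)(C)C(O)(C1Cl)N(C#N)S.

3

Molecular formula from the SMILES: C9H15ClN2OS.
DoU = (2C + 2 + N − H − X)/2 = (2·9 + 2 + 2 − 15 − 1)/2 = 6/2 = 3.
(Structurally: 1 ring(s) + 2 π bond(s) = 3.)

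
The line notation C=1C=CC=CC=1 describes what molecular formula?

C6H6

Heavy atoms from the SMILES: 6 C.
Implicit hydrogens by atom environment:
  6 × C (aromatic): 1 H each → 6
  Total hydrogens = 6.
Molecular formula: C6H6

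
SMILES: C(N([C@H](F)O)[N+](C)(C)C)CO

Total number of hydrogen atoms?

16

Hydrogens are implicit in SMILES; fill each atom to its normal valence:
  3 × C: 3 H each → 9
  2 × C: 2 H each → 4
  2 × O: 1 H each → 2
  1 × C: 1 H
  1 × F: no H
  1 × N: no H
  1 × N (charge +1): no H
  Total hydrogens = 16.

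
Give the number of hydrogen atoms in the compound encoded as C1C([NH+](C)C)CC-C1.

16

Hydrogens are implicit in SMILES; fill each atom to its normal valence:
  4 × C: 2 H each → 8
  2 × C: 3 H each → 6
  1 × C: 1 H
  1 × N (charge +1): 1 H
  Total hydrogens = 16.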